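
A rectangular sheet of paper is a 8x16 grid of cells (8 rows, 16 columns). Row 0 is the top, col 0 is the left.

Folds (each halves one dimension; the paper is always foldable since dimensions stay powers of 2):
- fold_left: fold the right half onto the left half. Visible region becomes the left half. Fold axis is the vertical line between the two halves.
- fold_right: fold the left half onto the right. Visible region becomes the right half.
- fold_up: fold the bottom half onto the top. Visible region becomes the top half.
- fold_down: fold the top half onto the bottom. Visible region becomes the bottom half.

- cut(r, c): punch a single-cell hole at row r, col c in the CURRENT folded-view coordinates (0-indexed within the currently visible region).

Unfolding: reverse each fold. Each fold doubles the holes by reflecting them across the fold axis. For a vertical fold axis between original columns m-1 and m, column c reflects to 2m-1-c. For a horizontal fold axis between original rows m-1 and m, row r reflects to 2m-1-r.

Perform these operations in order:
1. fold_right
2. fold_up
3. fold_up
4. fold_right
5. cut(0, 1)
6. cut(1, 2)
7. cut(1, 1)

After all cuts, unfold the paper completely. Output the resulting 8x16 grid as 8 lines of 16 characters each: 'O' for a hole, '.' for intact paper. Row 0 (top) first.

Answer: ..O..O....O..O..
.OO..OO..OO..OO.
.OO..OO..OO..OO.
..O..O....O..O..
..O..O....O..O..
.OO..OO..OO..OO.
.OO..OO..OO..OO.
..O..O....O..O..

Derivation:
Op 1 fold_right: fold axis v@8; visible region now rows[0,8) x cols[8,16) = 8x8
Op 2 fold_up: fold axis h@4; visible region now rows[0,4) x cols[8,16) = 4x8
Op 3 fold_up: fold axis h@2; visible region now rows[0,2) x cols[8,16) = 2x8
Op 4 fold_right: fold axis v@12; visible region now rows[0,2) x cols[12,16) = 2x4
Op 5 cut(0, 1): punch at orig (0,13); cuts so far [(0, 13)]; region rows[0,2) x cols[12,16) = 2x4
Op 6 cut(1, 2): punch at orig (1,14); cuts so far [(0, 13), (1, 14)]; region rows[0,2) x cols[12,16) = 2x4
Op 7 cut(1, 1): punch at orig (1,13); cuts so far [(0, 13), (1, 13), (1, 14)]; region rows[0,2) x cols[12,16) = 2x4
Unfold 1 (reflect across v@12): 6 holes -> [(0, 10), (0, 13), (1, 9), (1, 10), (1, 13), (1, 14)]
Unfold 2 (reflect across h@2): 12 holes -> [(0, 10), (0, 13), (1, 9), (1, 10), (1, 13), (1, 14), (2, 9), (2, 10), (2, 13), (2, 14), (3, 10), (3, 13)]
Unfold 3 (reflect across h@4): 24 holes -> [(0, 10), (0, 13), (1, 9), (1, 10), (1, 13), (1, 14), (2, 9), (2, 10), (2, 13), (2, 14), (3, 10), (3, 13), (4, 10), (4, 13), (5, 9), (5, 10), (5, 13), (5, 14), (6, 9), (6, 10), (6, 13), (6, 14), (7, 10), (7, 13)]
Unfold 4 (reflect across v@8): 48 holes -> [(0, 2), (0, 5), (0, 10), (0, 13), (1, 1), (1, 2), (1, 5), (1, 6), (1, 9), (1, 10), (1, 13), (1, 14), (2, 1), (2, 2), (2, 5), (2, 6), (2, 9), (2, 10), (2, 13), (2, 14), (3, 2), (3, 5), (3, 10), (3, 13), (4, 2), (4, 5), (4, 10), (4, 13), (5, 1), (5, 2), (5, 5), (5, 6), (5, 9), (5, 10), (5, 13), (5, 14), (6, 1), (6, 2), (6, 5), (6, 6), (6, 9), (6, 10), (6, 13), (6, 14), (7, 2), (7, 5), (7, 10), (7, 13)]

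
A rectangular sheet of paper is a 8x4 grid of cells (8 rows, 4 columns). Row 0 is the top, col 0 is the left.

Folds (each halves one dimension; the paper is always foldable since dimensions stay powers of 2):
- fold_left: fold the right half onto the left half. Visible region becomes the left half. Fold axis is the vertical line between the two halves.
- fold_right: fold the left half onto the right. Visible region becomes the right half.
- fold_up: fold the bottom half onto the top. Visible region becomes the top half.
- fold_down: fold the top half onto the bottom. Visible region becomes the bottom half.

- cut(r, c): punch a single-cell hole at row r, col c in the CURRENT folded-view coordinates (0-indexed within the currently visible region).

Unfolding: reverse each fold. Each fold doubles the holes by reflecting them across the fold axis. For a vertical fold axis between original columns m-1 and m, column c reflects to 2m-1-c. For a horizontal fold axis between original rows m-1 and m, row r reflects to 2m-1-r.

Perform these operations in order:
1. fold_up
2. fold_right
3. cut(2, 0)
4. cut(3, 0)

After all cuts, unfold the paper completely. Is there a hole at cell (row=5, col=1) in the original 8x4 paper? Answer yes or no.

Op 1 fold_up: fold axis h@4; visible region now rows[0,4) x cols[0,4) = 4x4
Op 2 fold_right: fold axis v@2; visible region now rows[0,4) x cols[2,4) = 4x2
Op 3 cut(2, 0): punch at orig (2,2); cuts so far [(2, 2)]; region rows[0,4) x cols[2,4) = 4x2
Op 4 cut(3, 0): punch at orig (3,2); cuts so far [(2, 2), (3, 2)]; region rows[0,4) x cols[2,4) = 4x2
Unfold 1 (reflect across v@2): 4 holes -> [(2, 1), (2, 2), (3, 1), (3, 2)]
Unfold 2 (reflect across h@4): 8 holes -> [(2, 1), (2, 2), (3, 1), (3, 2), (4, 1), (4, 2), (5, 1), (5, 2)]
Holes: [(2, 1), (2, 2), (3, 1), (3, 2), (4, 1), (4, 2), (5, 1), (5, 2)]

Answer: yes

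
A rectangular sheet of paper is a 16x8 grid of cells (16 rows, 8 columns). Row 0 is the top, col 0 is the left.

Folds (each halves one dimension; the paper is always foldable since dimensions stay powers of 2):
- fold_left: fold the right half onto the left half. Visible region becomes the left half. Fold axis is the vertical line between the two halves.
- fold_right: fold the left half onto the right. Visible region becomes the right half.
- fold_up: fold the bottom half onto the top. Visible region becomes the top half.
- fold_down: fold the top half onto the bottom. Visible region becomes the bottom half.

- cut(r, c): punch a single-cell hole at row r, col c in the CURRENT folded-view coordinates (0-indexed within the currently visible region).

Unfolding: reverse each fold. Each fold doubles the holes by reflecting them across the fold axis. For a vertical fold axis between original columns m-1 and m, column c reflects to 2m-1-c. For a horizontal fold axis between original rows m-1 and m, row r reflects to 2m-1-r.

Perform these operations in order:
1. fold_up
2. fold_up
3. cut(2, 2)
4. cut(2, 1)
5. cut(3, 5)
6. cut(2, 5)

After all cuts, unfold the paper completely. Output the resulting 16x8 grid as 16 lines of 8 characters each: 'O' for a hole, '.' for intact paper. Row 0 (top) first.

Answer: ........
........
.OO..O..
.....O..
.....O..
.OO..O..
........
........
........
........
.OO..O..
.....O..
.....O..
.OO..O..
........
........

Derivation:
Op 1 fold_up: fold axis h@8; visible region now rows[0,8) x cols[0,8) = 8x8
Op 2 fold_up: fold axis h@4; visible region now rows[0,4) x cols[0,8) = 4x8
Op 3 cut(2, 2): punch at orig (2,2); cuts so far [(2, 2)]; region rows[0,4) x cols[0,8) = 4x8
Op 4 cut(2, 1): punch at orig (2,1); cuts so far [(2, 1), (2, 2)]; region rows[0,4) x cols[0,8) = 4x8
Op 5 cut(3, 5): punch at orig (3,5); cuts so far [(2, 1), (2, 2), (3, 5)]; region rows[0,4) x cols[0,8) = 4x8
Op 6 cut(2, 5): punch at orig (2,5); cuts so far [(2, 1), (2, 2), (2, 5), (3, 5)]; region rows[0,4) x cols[0,8) = 4x8
Unfold 1 (reflect across h@4): 8 holes -> [(2, 1), (2, 2), (2, 5), (3, 5), (4, 5), (5, 1), (5, 2), (5, 5)]
Unfold 2 (reflect across h@8): 16 holes -> [(2, 1), (2, 2), (2, 5), (3, 5), (4, 5), (5, 1), (5, 2), (5, 5), (10, 1), (10, 2), (10, 5), (11, 5), (12, 5), (13, 1), (13, 2), (13, 5)]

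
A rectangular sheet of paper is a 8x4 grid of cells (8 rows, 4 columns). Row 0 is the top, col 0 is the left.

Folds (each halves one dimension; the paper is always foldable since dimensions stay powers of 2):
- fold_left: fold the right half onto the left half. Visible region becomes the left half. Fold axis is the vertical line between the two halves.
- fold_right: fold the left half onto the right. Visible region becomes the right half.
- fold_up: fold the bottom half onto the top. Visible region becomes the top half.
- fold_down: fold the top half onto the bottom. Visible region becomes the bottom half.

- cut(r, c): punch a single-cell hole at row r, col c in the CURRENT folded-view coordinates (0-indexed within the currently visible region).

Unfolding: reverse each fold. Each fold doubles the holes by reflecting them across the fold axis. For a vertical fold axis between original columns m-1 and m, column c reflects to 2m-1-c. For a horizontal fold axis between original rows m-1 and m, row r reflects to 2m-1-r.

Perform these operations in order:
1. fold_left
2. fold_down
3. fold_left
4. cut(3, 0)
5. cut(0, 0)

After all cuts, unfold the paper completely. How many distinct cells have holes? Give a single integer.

Answer: 16

Derivation:
Op 1 fold_left: fold axis v@2; visible region now rows[0,8) x cols[0,2) = 8x2
Op 2 fold_down: fold axis h@4; visible region now rows[4,8) x cols[0,2) = 4x2
Op 3 fold_left: fold axis v@1; visible region now rows[4,8) x cols[0,1) = 4x1
Op 4 cut(3, 0): punch at orig (7,0); cuts so far [(7, 0)]; region rows[4,8) x cols[0,1) = 4x1
Op 5 cut(0, 0): punch at orig (4,0); cuts so far [(4, 0), (7, 0)]; region rows[4,8) x cols[0,1) = 4x1
Unfold 1 (reflect across v@1): 4 holes -> [(4, 0), (4, 1), (7, 0), (7, 1)]
Unfold 2 (reflect across h@4): 8 holes -> [(0, 0), (0, 1), (3, 0), (3, 1), (4, 0), (4, 1), (7, 0), (7, 1)]
Unfold 3 (reflect across v@2): 16 holes -> [(0, 0), (0, 1), (0, 2), (0, 3), (3, 0), (3, 1), (3, 2), (3, 3), (4, 0), (4, 1), (4, 2), (4, 3), (7, 0), (7, 1), (7, 2), (7, 3)]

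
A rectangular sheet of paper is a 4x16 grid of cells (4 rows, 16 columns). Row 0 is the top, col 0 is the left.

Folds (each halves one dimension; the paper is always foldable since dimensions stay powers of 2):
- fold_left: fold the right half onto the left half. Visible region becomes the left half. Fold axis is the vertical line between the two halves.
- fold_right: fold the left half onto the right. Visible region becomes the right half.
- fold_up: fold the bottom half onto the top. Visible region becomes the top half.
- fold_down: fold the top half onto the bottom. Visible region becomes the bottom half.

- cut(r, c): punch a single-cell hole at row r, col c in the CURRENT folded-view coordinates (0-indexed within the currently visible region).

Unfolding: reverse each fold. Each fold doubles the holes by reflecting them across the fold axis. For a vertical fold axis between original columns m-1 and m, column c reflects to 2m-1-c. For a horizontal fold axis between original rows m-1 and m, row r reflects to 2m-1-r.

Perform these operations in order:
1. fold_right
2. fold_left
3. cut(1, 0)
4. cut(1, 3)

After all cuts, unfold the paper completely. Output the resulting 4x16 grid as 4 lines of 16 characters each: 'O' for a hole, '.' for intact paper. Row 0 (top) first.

Op 1 fold_right: fold axis v@8; visible region now rows[0,4) x cols[8,16) = 4x8
Op 2 fold_left: fold axis v@12; visible region now rows[0,4) x cols[8,12) = 4x4
Op 3 cut(1, 0): punch at orig (1,8); cuts so far [(1, 8)]; region rows[0,4) x cols[8,12) = 4x4
Op 4 cut(1, 3): punch at orig (1,11); cuts so far [(1, 8), (1, 11)]; region rows[0,4) x cols[8,12) = 4x4
Unfold 1 (reflect across v@12): 4 holes -> [(1, 8), (1, 11), (1, 12), (1, 15)]
Unfold 2 (reflect across v@8): 8 holes -> [(1, 0), (1, 3), (1, 4), (1, 7), (1, 8), (1, 11), (1, 12), (1, 15)]

Answer: ................
O..OO..OO..OO..O
................
................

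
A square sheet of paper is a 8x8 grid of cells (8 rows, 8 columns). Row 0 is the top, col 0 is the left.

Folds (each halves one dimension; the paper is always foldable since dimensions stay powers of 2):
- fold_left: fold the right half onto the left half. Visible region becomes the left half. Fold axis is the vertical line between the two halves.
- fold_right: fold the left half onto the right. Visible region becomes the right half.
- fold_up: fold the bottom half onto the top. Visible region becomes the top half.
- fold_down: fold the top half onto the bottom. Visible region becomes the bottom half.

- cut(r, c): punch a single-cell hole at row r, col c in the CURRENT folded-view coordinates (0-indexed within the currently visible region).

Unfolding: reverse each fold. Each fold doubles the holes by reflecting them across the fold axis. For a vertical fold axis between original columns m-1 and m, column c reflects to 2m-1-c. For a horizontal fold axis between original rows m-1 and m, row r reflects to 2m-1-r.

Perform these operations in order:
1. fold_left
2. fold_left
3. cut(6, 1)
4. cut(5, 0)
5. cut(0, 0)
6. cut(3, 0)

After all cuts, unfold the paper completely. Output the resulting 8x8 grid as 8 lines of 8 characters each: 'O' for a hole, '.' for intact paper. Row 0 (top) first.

Answer: O..OO..O
........
........
O..OO..O
........
O..OO..O
.OO..OO.
........

Derivation:
Op 1 fold_left: fold axis v@4; visible region now rows[0,8) x cols[0,4) = 8x4
Op 2 fold_left: fold axis v@2; visible region now rows[0,8) x cols[0,2) = 8x2
Op 3 cut(6, 1): punch at orig (6,1); cuts so far [(6, 1)]; region rows[0,8) x cols[0,2) = 8x2
Op 4 cut(5, 0): punch at orig (5,0); cuts so far [(5, 0), (6, 1)]; region rows[0,8) x cols[0,2) = 8x2
Op 5 cut(0, 0): punch at orig (0,0); cuts so far [(0, 0), (5, 0), (6, 1)]; region rows[0,8) x cols[0,2) = 8x2
Op 6 cut(3, 0): punch at orig (3,0); cuts so far [(0, 0), (3, 0), (5, 0), (6, 1)]; region rows[0,8) x cols[0,2) = 8x2
Unfold 1 (reflect across v@2): 8 holes -> [(0, 0), (0, 3), (3, 0), (3, 3), (5, 0), (5, 3), (6, 1), (6, 2)]
Unfold 2 (reflect across v@4): 16 holes -> [(0, 0), (0, 3), (0, 4), (0, 7), (3, 0), (3, 3), (3, 4), (3, 7), (5, 0), (5, 3), (5, 4), (5, 7), (6, 1), (6, 2), (6, 5), (6, 6)]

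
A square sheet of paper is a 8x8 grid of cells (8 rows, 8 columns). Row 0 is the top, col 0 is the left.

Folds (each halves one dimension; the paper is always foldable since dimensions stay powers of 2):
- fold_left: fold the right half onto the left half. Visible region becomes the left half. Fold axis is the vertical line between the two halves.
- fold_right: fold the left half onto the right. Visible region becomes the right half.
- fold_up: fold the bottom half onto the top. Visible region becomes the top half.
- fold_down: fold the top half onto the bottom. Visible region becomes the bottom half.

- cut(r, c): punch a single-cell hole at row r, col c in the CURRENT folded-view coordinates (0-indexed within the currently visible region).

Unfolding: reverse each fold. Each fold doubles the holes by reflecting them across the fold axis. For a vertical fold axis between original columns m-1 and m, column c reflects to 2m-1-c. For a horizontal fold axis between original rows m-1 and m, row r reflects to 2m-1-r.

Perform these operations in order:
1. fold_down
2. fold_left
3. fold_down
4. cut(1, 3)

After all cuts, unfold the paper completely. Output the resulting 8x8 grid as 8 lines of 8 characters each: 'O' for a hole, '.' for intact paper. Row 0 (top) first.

Op 1 fold_down: fold axis h@4; visible region now rows[4,8) x cols[0,8) = 4x8
Op 2 fold_left: fold axis v@4; visible region now rows[4,8) x cols[0,4) = 4x4
Op 3 fold_down: fold axis h@6; visible region now rows[6,8) x cols[0,4) = 2x4
Op 4 cut(1, 3): punch at orig (7,3); cuts so far [(7, 3)]; region rows[6,8) x cols[0,4) = 2x4
Unfold 1 (reflect across h@6): 2 holes -> [(4, 3), (7, 3)]
Unfold 2 (reflect across v@4): 4 holes -> [(4, 3), (4, 4), (7, 3), (7, 4)]
Unfold 3 (reflect across h@4): 8 holes -> [(0, 3), (0, 4), (3, 3), (3, 4), (4, 3), (4, 4), (7, 3), (7, 4)]

Answer: ...OO...
........
........
...OO...
...OO...
........
........
...OO...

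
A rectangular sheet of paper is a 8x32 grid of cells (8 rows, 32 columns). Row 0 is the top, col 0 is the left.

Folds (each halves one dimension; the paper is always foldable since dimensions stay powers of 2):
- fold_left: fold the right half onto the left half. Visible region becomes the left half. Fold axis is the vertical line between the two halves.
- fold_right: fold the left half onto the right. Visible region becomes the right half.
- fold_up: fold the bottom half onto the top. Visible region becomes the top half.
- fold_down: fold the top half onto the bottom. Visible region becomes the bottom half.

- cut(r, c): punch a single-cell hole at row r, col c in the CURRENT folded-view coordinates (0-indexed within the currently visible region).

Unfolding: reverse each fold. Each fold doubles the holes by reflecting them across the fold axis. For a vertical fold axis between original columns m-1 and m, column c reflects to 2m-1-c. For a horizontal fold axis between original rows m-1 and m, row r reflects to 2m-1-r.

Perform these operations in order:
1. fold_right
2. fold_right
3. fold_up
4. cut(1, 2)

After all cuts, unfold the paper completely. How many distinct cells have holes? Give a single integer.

Op 1 fold_right: fold axis v@16; visible region now rows[0,8) x cols[16,32) = 8x16
Op 2 fold_right: fold axis v@24; visible region now rows[0,8) x cols[24,32) = 8x8
Op 3 fold_up: fold axis h@4; visible region now rows[0,4) x cols[24,32) = 4x8
Op 4 cut(1, 2): punch at orig (1,26); cuts so far [(1, 26)]; region rows[0,4) x cols[24,32) = 4x8
Unfold 1 (reflect across h@4): 2 holes -> [(1, 26), (6, 26)]
Unfold 2 (reflect across v@24): 4 holes -> [(1, 21), (1, 26), (6, 21), (6, 26)]
Unfold 3 (reflect across v@16): 8 holes -> [(1, 5), (1, 10), (1, 21), (1, 26), (6, 5), (6, 10), (6, 21), (6, 26)]

Answer: 8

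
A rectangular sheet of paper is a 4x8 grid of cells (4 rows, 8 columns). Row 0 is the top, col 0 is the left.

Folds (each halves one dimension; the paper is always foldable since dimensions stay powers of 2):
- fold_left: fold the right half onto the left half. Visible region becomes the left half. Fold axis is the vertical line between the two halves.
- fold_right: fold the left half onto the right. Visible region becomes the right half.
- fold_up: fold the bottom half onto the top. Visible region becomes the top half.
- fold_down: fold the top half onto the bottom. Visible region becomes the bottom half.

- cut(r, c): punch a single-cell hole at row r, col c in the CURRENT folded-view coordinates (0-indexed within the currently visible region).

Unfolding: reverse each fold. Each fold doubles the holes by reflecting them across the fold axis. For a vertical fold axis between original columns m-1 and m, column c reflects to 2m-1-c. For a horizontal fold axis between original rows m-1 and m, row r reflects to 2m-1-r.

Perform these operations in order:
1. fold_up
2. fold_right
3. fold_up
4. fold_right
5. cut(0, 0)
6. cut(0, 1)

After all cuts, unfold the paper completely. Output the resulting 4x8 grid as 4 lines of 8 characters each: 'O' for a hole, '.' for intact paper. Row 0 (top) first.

Op 1 fold_up: fold axis h@2; visible region now rows[0,2) x cols[0,8) = 2x8
Op 2 fold_right: fold axis v@4; visible region now rows[0,2) x cols[4,8) = 2x4
Op 3 fold_up: fold axis h@1; visible region now rows[0,1) x cols[4,8) = 1x4
Op 4 fold_right: fold axis v@6; visible region now rows[0,1) x cols[6,8) = 1x2
Op 5 cut(0, 0): punch at orig (0,6); cuts so far [(0, 6)]; region rows[0,1) x cols[6,8) = 1x2
Op 6 cut(0, 1): punch at orig (0,7); cuts so far [(0, 6), (0, 7)]; region rows[0,1) x cols[6,8) = 1x2
Unfold 1 (reflect across v@6): 4 holes -> [(0, 4), (0, 5), (0, 6), (0, 7)]
Unfold 2 (reflect across h@1): 8 holes -> [(0, 4), (0, 5), (0, 6), (0, 7), (1, 4), (1, 5), (1, 6), (1, 7)]
Unfold 3 (reflect across v@4): 16 holes -> [(0, 0), (0, 1), (0, 2), (0, 3), (0, 4), (0, 5), (0, 6), (0, 7), (1, 0), (1, 1), (1, 2), (1, 3), (1, 4), (1, 5), (1, 6), (1, 7)]
Unfold 4 (reflect across h@2): 32 holes -> [(0, 0), (0, 1), (0, 2), (0, 3), (0, 4), (0, 5), (0, 6), (0, 7), (1, 0), (1, 1), (1, 2), (1, 3), (1, 4), (1, 5), (1, 6), (1, 7), (2, 0), (2, 1), (2, 2), (2, 3), (2, 4), (2, 5), (2, 6), (2, 7), (3, 0), (3, 1), (3, 2), (3, 3), (3, 4), (3, 5), (3, 6), (3, 7)]

Answer: OOOOOOOO
OOOOOOOO
OOOOOOOO
OOOOOOOO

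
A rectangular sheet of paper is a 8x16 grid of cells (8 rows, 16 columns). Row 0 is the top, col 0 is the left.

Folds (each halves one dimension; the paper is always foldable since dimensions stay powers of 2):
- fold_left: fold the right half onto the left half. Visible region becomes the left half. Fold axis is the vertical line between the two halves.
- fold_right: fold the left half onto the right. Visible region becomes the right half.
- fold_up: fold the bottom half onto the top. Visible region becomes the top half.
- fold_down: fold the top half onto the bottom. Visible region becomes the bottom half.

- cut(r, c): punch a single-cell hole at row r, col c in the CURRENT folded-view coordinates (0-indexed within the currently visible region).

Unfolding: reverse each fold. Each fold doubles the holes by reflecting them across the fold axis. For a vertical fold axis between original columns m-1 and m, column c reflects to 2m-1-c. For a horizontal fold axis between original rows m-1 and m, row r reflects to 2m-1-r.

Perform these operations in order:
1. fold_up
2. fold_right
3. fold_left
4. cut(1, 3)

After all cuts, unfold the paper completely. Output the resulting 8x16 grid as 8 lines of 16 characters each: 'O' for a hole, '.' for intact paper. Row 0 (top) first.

Answer: ................
...OO......OO...
................
................
................
................
...OO......OO...
................

Derivation:
Op 1 fold_up: fold axis h@4; visible region now rows[0,4) x cols[0,16) = 4x16
Op 2 fold_right: fold axis v@8; visible region now rows[0,4) x cols[8,16) = 4x8
Op 3 fold_left: fold axis v@12; visible region now rows[0,4) x cols[8,12) = 4x4
Op 4 cut(1, 3): punch at orig (1,11); cuts so far [(1, 11)]; region rows[0,4) x cols[8,12) = 4x4
Unfold 1 (reflect across v@12): 2 holes -> [(1, 11), (1, 12)]
Unfold 2 (reflect across v@8): 4 holes -> [(1, 3), (1, 4), (1, 11), (1, 12)]
Unfold 3 (reflect across h@4): 8 holes -> [(1, 3), (1, 4), (1, 11), (1, 12), (6, 3), (6, 4), (6, 11), (6, 12)]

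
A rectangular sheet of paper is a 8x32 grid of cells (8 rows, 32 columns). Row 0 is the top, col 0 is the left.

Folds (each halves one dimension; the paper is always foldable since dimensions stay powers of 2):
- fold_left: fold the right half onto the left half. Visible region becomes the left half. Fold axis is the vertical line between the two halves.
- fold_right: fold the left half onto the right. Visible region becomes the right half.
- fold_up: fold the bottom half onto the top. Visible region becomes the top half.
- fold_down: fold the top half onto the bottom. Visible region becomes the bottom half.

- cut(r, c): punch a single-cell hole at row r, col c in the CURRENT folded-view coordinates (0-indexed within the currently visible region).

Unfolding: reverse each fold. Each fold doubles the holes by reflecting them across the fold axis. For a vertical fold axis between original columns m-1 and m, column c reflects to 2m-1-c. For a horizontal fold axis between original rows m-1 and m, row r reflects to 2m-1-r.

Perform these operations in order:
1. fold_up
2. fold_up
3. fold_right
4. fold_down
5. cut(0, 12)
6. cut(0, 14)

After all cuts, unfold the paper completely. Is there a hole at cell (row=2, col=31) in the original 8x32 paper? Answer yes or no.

Answer: no

Derivation:
Op 1 fold_up: fold axis h@4; visible region now rows[0,4) x cols[0,32) = 4x32
Op 2 fold_up: fold axis h@2; visible region now rows[0,2) x cols[0,32) = 2x32
Op 3 fold_right: fold axis v@16; visible region now rows[0,2) x cols[16,32) = 2x16
Op 4 fold_down: fold axis h@1; visible region now rows[1,2) x cols[16,32) = 1x16
Op 5 cut(0, 12): punch at orig (1,28); cuts so far [(1, 28)]; region rows[1,2) x cols[16,32) = 1x16
Op 6 cut(0, 14): punch at orig (1,30); cuts so far [(1, 28), (1, 30)]; region rows[1,2) x cols[16,32) = 1x16
Unfold 1 (reflect across h@1): 4 holes -> [(0, 28), (0, 30), (1, 28), (1, 30)]
Unfold 2 (reflect across v@16): 8 holes -> [(0, 1), (0, 3), (0, 28), (0, 30), (1, 1), (1, 3), (1, 28), (1, 30)]
Unfold 3 (reflect across h@2): 16 holes -> [(0, 1), (0, 3), (0, 28), (0, 30), (1, 1), (1, 3), (1, 28), (1, 30), (2, 1), (2, 3), (2, 28), (2, 30), (3, 1), (3, 3), (3, 28), (3, 30)]
Unfold 4 (reflect across h@4): 32 holes -> [(0, 1), (0, 3), (0, 28), (0, 30), (1, 1), (1, 3), (1, 28), (1, 30), (2, 1), (2, 3), (2, 28), (2, 30), (3, 1), (3, 3), (3, 28), (3, 30), (4, 1), (4, 3), (4, 28), (4, 30), (5, 1), (5, 3), (5, 28), (5, 30), (6, 1), (6, 3), (6, 28), (6, 30), (7, 1), (7, 3), (7, 28), (7, 30)]
Holes: [(0, 1), (0, 3), (0, 28), (0, 30), (1, 1), (1, 3), (1, 28), (1, 30), (2, 1), (2, 3), (2, 28), (2, 30), (3, 1), (3, 3), (3, 28), (3, 30), (4, 1), (4, 3), (4, 28), (4, 30), (5, 1), (5, 3), (5, 28), (5, 30), (6, 1), (6, 3), (6, 28), (6, 30), (7, 1), (7, 3), (7, 28), (7, 30)]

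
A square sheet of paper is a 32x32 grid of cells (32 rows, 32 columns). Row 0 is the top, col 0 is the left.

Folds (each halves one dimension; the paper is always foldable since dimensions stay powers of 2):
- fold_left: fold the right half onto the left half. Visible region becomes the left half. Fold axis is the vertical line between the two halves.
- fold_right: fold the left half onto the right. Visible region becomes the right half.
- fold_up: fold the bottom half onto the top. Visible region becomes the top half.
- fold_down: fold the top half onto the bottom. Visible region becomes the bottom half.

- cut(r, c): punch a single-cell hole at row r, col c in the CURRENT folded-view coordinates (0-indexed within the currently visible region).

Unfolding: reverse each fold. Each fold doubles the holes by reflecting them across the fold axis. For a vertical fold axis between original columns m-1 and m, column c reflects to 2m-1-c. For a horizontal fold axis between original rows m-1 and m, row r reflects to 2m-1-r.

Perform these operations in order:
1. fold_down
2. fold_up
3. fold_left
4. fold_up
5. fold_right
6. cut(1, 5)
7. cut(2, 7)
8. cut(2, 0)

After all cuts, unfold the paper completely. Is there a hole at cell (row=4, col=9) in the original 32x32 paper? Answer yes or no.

Answer: no

Derivation:
Op 1 fold_down: fold axis h@16; visible region now rows[16,32) x cols[0,32) = 16x32
Op 2 fold_up: fold axis h@24; visible region now rows[16,24) x cols[0,32) = 8x32
Op 3 fold_left: fold axis v@16; visible region now rows[16,24) x cols[0,16) = 8x16
Op 4 fold_up: fold axis h@20; visible region now rows[16,20) x cols[0,16) = 4x16
Op 5 fold_right: fold axis v@8; visible region now rows[16,20) x cols[8,16) = 4x8
Op 6 cut(1, 5): punch at orig (17,13); cuts so far [(17, 13)]; region rows[16,20) x cols[8,16) = 4x8
Op 7 cut(2, 7): punch at orig (18,15); cuts so far [(17, 13), (18, 15)]; region rows[16,20) x cols[8,16) = 4x8
Op 8 cut(2, 0): punch at orig (18,8); cuts so far [(17, 13), (18, 8), (18, 15)]; region rows[16,20) x cols[8,16) = 4x8
Unfold 1 (reflect across v@8): 6 holes -> [(17, 2), (17, 13), (18, 0), (18, 7), (18, 8), (18, 15)]
Unfold 2 (reflect across h@20): 12 holes -> [(17, 2), (17, 13), (18, 0), (18, 7), (18, 8), (18, 15), (21, 0), (21, 7), (21, 8), (21, 15), (22, 2), (22, 13)]
Unfold 3 (reflect across v@16): 24 holes -> [(17, 2), (17, 13), (17, 18), (17, 29), (18, 0), (18, 7), (18, 8), (18, 15), (18, 16), (18, 23), (18, 24), (18, 31), (21, 0), (21, 7), (21, 8), (21, 15), (21, 16), (21, 23), (21, 24), (21, 31), (22, 2), (22, 13), (22, 18), (22, 29)]
Unfold 4 (reflect across h@24): 48 holes -> [(17, 2), (17, 13), (17, 18), (17, 29), (18, 0), (18, 7), (18, 8), (18, 15), (18, 16), (18, 23), (18, 24), (18, 31), (21, 0), (21, 7), (21, 8), (21, 15), (21, 16), (21, 23), (21, 24), (21, 31), (22, 2), (22, 13), (22, 18), (22, 29), (25, 2), (25, 13), (25, 18), (25, 29), (26, 0), (26, 7), (26, 8), (26, 15), (26, 16), (26, 23), (26, 24), (26, 31), (29, 0), (29, 7), (29, 8), (29, 15), (29, 16), (29, 23), (29, 24), (29, 31), (30, 2), (30, 13), (30, 18), (30, 29)]
Unfold 5 (reflect across h@16): 96 holes -> [(1, 2), (1, 13), (1, 18), (1, 29), (2, 0), (2, 7), (2, 8), (2, 15), (2, 16), (2, 23), (2, 24), (2, 31), (5, 0), (5, 7), (5, 8), (5, 15), (5, 16), (5, 23), (5, 24), (5, 31), (6, 2), (6, 13), (6, 18), (6, 29), (9, 2), (9, 13), (9, 18), (9, 29), (10, 0), (10, 7), (10, 8), (10, 15), (10, 16), (10, 23), (10, 24), (10, 31), (13, 0), (13, 7), (13, 8), (13, 15), (13, 16), (13, 23), (13, 24), (13, 31), (14, 2), (14, 13), (14, 18), (14, 29), (17, 2), (17, 13), (17, 18), (17, 29), (18, 0), (18, 7), (18, 8), (18, 15), (18, 16), (18, 23), (18, 24), (18, 31), (21, 0), (21, 7), (21, 8), (21, 15), (21, 16), (21, 23), (21, 24), (21, 31), (22, 2), (22, 13), (22, 18), (22, 29), (25, 2), (25, 13), (25, 18), (25, 29), (26, 0), (26, 7), (26, 8), (26, 15), (26, 16), (26, 23), (26, 24), (26, 31), (29, 0), (29, 7), (29, 8), (29, 15), (29, 16), (29, 23), (29, 24), (29, 31), (30, 2), (30, 13), (30, 18), (30, 29)]
Holes: [(1, 2), (1, 13), (1, 18), (1, 29), (2, 0), (2, 7), (2, 8), (2, 15), (2, 16), (2, 23), (2, 24), (2, 31), (5, 0), (5, 7), (5, 8), (5, 15), (5, 16), (5, 23), (5, 24), (5, 31), (6, 2), (6, 13), (6, 18), (6, 29), (9, 2), (9, 13), (9, 18), (9, 29), (10, 0), (10, 7), (10, 8), (10, 15), (10, 16), (10, 23), (10, 24), (10, 31), (13, 0), (13, 7), (13, 8), (13, 15), (13, 16), (13, 23), (13, 24), (13, 31), (14, 2), (14, 13), (14, 18), (14, 29), (17, 2), (17, 13), (17, 18), (17, 29), (18, 0), (18, 7), (18, 8), (18, 15), (18, 16), (18, 23), (18, 24), (18, 31), (21, 0), (21, 7), (21, 8), (21, 15), (21, 16), (21, 23), (21, 24), (21, 31), (22, 2), (22, 13), (22, 18), (22, 29), (25, 2), (25, 13), (25, 18), (25, 29), (26, 0), (26, 7), (26, 8), (26, 15), (26, 16), (26, 23), (26, 24), (26, 31), (29, 0), (29, 7), (29, 8), (29, 15), (29, 16), (29, 23), (29, 24), (29, 31), (30, 2), (30, 13), (30, 18), (30, 29)]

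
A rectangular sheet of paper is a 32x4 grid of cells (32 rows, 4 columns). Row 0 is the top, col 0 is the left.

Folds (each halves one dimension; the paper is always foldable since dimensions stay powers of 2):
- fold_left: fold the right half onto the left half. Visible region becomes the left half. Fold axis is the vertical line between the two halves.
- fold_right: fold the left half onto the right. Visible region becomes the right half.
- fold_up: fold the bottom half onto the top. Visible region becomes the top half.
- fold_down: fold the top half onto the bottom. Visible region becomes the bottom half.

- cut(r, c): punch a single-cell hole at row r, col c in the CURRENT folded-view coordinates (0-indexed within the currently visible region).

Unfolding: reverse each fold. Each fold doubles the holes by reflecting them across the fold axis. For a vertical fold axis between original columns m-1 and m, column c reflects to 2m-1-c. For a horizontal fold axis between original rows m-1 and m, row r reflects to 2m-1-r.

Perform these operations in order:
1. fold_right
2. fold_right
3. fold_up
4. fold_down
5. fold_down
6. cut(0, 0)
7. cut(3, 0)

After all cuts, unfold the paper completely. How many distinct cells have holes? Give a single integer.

Op 1 fold_right: fold axis v@2; visible region now rows[0,32) x cols[2,4) = 32x2
Op 2 fold_right: fold axis v@3; visible region now rows[0,32) x cols[3,4) = 32x1
Op 3 fold_up: fold axis h@16; visible region now rows[0,16) x cols[3,4) = 16x1
Op 4 fold_down: fold axis h@8; visible region now rows[8,16) x cols[3,4) = 8x1
Op 5 fold_down: fold axis h@12; visible region now rows[12,16) x cols[3,4) = 4x1
Op 6 cut(0, 0): punch at orig (12,3); cuts so far [(12, 3)]; region rows[12,16) x cols[3,4) = 4x1
Op 7 cut(3, 0): punch at orig (15,3); cuts so far [(12, 3), (15, 3)]; region rows[12,16) x cols[3,4) = 4x1
Unfold 1 (reflect across h@12): 4 holes -> [(8, 3), (11, 3), (12, 3), (15, 3)]
Unfold 2 (reflect across h@8): 8 holes -> [(0, 3), (3, 3), (4, 3), (7, 3), (8, 3), (11, 3), (12, 3), (15, 3)]
Unfold 3 (reflect across h@16): 16 holes -> [(0, 3), (3, 3), (4, 3), (7, 3), (8, 3), (11, 3), (12, 3), (15, 3), (16, 3), (19, 3), (20, 3), (23, 3), (24, 3), (27, 3), (28, 3), (31, 3)]
Unfold 4 (reflect across v@3): 32 holes -> [(0, 2), (0, 3), (3, 2), (3, 3), (4, 2), (4, 3), (7, 2), (7, 3), (8, 2), (8, 3), (11, 2), (11, 3), (12, 2), (12, 3), (15, 2), (15, 3), (16, 2), (16, 3), (19, 2), (19, 3), (20, 2), (20, 3), (23, 2), (23, 3), (24, 2), (24, 3), (27, 2), (27, 3), (28, 2), (28, 3), (31, 2), (31, 3)]
Unfold 5 (reflect across v@2): 64 holes -> [(0, 0), (0, 1), (0, 2), (0, 3), (3, 0), (3, 1), (3, 2), (3, 3), (4, 0), (4, 1), (4, 2), (4, 3), (7, 0), (7, 1), (7, 2), (7, 3), (8, 0), (8, 1), (8, 2), (8, 3), (11, 0), (11, 1), (11, 2), (11, 3), (12, 0), (12, 1), (12, 2), (12, 3), (15, 0), (15, 1), (15, 2), (15, 3), (16, 0), (16, 1), (16, 2), (16, 3), (19, 0), (19, 1), (19, 2), (19, 3), (20, 0), (20, 1), (20, 2), (20, 3), (23, 0), (23, 1), (23, 2), (23, 3), (24, 0), (24, 1), (24, 2), (24, 3), (27, 0), (27, 1), (27, 2), (27, 3), (28, 0), (28, 1), (28, 2), (28, 3), (31, 0), (31, 1), (31, 2), (31, 3)]

Answer: 64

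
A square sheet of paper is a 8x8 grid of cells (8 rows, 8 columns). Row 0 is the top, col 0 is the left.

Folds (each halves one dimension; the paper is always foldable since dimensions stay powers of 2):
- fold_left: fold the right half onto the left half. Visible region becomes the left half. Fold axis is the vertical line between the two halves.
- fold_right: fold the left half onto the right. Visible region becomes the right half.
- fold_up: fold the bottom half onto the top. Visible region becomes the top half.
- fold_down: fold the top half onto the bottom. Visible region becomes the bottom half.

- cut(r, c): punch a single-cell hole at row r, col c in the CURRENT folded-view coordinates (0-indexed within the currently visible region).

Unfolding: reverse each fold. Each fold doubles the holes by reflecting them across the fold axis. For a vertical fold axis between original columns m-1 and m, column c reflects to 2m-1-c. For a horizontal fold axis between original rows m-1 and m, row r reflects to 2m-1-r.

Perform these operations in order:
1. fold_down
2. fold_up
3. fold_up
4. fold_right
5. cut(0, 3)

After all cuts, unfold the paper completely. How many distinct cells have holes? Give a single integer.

Answer: 16

Derivation:
Op 1 fold_down: fold axis h@4; visible region now rows[4,8) x cols[0,8) = 4x8
Op 2 fold_up: fold axis h@6; visible region now rows[4,6) x cols[0,8) = 2x8
Op 3 fold_up: fold axis h@5; visible region now rows[4,5) x cols[0,8) = 1x8
Op 4 fold_right: fold axis v@4; visible region now rows[4,5) x cols[4,8) = 1x4
Op 5 cut(0, 3): punch at orig (4,7); cuts so far [(4, 7)]; region rows[4,5) x cols[4,8) = 1x4
Unfold 1 (reflect across v@4): 2 holes -> [(4, 0), (4, 7)]
Unfold 2 (reflect across h@5): 4 holes -> [(4, 0), (4, 7), (5, 0), (5, 7)]
Unfold 3 (reflect across h@6): 8 holes -> [(4, 0), (4, 7), (5, 0), (5, 7), (6, 0), (6, 7), (7, 0), (7, 7)]
Unfold 4 (reflect across h@4): 16 holes -> [(0, 0), (0, 7), (1, 0), (1, 7), (2, 0), (2, 7), (3, 0), (3, 7), (4, 0), (4, 7), (5, 0), (5, 7), (6, 0), (6, 7), (7, 0), (7, 7)]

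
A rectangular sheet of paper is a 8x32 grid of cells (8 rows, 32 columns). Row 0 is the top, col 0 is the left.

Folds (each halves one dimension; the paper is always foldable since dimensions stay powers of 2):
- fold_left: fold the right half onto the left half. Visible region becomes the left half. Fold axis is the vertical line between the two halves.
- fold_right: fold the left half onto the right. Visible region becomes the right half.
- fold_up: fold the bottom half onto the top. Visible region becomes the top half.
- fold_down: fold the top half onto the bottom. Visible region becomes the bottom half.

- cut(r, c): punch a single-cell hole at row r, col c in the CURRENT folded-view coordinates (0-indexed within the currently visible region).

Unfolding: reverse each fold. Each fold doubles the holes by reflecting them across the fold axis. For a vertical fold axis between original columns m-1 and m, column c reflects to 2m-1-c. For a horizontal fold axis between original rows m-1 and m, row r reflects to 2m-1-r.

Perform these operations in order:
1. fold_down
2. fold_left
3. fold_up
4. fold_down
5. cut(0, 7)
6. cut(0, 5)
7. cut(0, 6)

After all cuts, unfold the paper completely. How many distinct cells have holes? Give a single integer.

Answer: 48

Derivation:
Op 1 fold_down: fold axis h@4; visible region now rows[4,8) x cols[0,32) = 4x32
Op 2 fold_left: fold axis v@16; visible region now rows[4,8) x cols[0,16) = 4x16
Op 3 fold_up: fold axis h@6; visible region now rows[4,6) x cols[0,16) = 2x16
Op 4 fold_down: fold axis h@5; visible region now rows[5,6) x cols[0,16) = 1x16
Op 5 cut(0, 7): punch at orig (5,7); cuts so far [(5, 7)]; region rows[5,6) x cols[0,16) = 1x16
Op 6 cut(0, 5): punch at orig (5,5); cuts so far [(5, 5), (5, 7)]; region rows[5,6) x cols[0,16) = 1x16
Op 7 cut(0, 6): punch at orig (5,6); cuts so far [(5, 5), (5, 6), (5, 7)]; region rows[5,6) x cols[0,16) = 1x16
Unfold 1 (reflect across h@5): 6 holes -> [(4, 5), (4, 6), (4, 7), (5, 5), (5, 6), (5, 7)]
Unfold 2 (reflect across h@6): 12 holes -> [(4, 5), (4, 6), (4, 7), (5, 5), (5, 6), (5, 7), (6, 5), (6, 6), (6, 7), (7, 5), (7, 6), (7, 7)]
Unfold 3 (reflect across v@16): 24 holes -> [(4, 5), (4, 6), (4, 7), (4, 24), (4, 25), (4, 26), (5, 5), (5, 6), (5, 7), (5, 24), (5, 25), (5, 26), (6, 5), (6, 6), (6, 7), (6, 24), (6, 25), (6, 26), (7, 5), (7, 6), (7, 7), (7, 24), (7, 25), (7, 26)]
Unfold 4 (reflect across h@4): 48 holes -> [(0, 5), (0, 6), (0, 7), (0, 24), (0, 25), (0, 26), (1, 5), (1, 6), (1, 7), (1, 24), (1, 25), (1, 26), (2, 5), (2, 6), (2, 7), (2, 24), (2, 25), (2, 26), (3, 5), (3, 6), (3, 7), (3, 24), (3, 25), (3, 26), (4, 5), (4, 6), (4, 7), (4, 24), (4, 25), (4, 26), (5, 5), (5, 6), (5, 7), (5, 24), (5, 25), (5, 26), (6, 5), (6, 6), (6, 7), (6, 24), (6, 25), (6, 26), (7, 5), (7, 6), (7, 7), (7, 24), (7, 25), (7, 26)]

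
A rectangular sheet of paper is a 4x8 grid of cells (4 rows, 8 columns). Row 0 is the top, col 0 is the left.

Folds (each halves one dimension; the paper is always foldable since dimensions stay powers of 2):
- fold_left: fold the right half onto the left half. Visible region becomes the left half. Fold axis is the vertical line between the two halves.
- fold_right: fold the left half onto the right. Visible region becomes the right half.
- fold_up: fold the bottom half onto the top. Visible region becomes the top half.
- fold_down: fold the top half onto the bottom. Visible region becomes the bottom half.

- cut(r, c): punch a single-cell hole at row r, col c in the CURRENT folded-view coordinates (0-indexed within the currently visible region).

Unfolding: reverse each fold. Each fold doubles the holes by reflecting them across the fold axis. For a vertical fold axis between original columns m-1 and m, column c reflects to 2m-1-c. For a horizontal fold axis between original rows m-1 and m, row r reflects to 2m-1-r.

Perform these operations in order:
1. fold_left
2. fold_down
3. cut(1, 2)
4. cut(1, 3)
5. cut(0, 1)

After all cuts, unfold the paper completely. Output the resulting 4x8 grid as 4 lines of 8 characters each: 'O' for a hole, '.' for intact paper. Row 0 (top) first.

Op 1 fold_left: fold axis v@4; visible region now rows[0,4) x cols[0,4) = 4x4
Op 2 fold_down: fold axis h@2; visible region now rows[2,4) x cols[0,4) = 2x4
Op 3 cut(1, 2): punch at orig (3,2); cuts so far [(3, 2)]; region rows[2,4) x cols[0,4) = 2x4
Op 4 cut(1, 3): punch at orig (3,3); cuts so far [(3, 2), (3, 3)]; region rows[2,4) x cols[0,4) = 2x4
Op 5 cut(0, 1): punch at orig (2,1); cuts so far [(2, 1), (3, 2), (3, 3)]; region rows[2,4) x cols[0,4) = 2x4
Unfold 1 (reflect across h@2): 6 holes -> [(0, 2), (0, 3), (1, 1), (2, 1), (3, 2), (3, 3)]
Unfold 2 (reflect across v@4): 12 holes -> [(0, 2), (0, 3), (0, 4), (0, 5), (1, 1), (1, 6), (2, 1), (2, 6), (3, 2), (3, 3), (3, 4), (3, 5)]

Answer: ..OOOO..
.O....O.
.O....O.
..OOOO..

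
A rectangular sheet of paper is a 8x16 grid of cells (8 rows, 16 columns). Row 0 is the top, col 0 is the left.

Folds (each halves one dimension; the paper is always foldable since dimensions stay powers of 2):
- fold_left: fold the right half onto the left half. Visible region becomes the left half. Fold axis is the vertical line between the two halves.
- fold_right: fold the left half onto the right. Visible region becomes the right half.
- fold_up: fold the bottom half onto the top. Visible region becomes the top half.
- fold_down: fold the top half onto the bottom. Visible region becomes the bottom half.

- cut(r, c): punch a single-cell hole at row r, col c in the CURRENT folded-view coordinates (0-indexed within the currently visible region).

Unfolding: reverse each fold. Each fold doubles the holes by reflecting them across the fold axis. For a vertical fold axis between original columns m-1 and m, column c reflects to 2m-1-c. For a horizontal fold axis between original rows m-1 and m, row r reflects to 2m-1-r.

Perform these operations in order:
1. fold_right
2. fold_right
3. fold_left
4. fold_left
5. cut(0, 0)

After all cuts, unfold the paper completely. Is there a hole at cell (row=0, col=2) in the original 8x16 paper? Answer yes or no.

Op 1 fold_right: fold axis v@8; visible region now rows[0,8) x cols[8,16) = 8x8
Op 2 fold_right: fold axis v@12; visible region now rows[0,8) x cols[12,16) = 8x4
Op 3 fold_left: fold axis v@14; visible region now rows[0,8) x cols[12,14) = 8x2
Op 4 fold_left: fold axis v@13; visible region now rows[0,8) x cols[12,13) = 8x1
Op 5 cut(0, 0): punch at orig (0,12); cuts so far [(0, 12)]; region rows[0,8) x cols[12,13) = 8x1
Unfold 1 (reflect across v@13): 2 holes -> [(0, 12), (0, 13)]
Unfold 2 (reflect across v@14): 4 holes -> [(0, 12), (0, 13), (0, 14), (0, 15)]
Unfold 3 (reflect across v@12): 8 holes -> [(0, 8), (0, 9), (0, 10), (0, 11), (0, 12), (0, 13), (0, 14), (0, 15)]
Unfold 4 (reflect across v@8): 16 holes -> [(0, 0), (0, 1), (0, 2), (0, 3), (0, 4), (0, 5), (0, 6), (0, 7), (0, 8), (0, 9), (0, 10), (0, 11), (0, 12), (0, 13), (0, 14), (0, 15)]
Holes: [(0, 0), (0, 1), (0, 2), (0, 3), (0, 4), (0, 5), (0, 6), (0, 7), (0, 8), (0, 9), (0, 10), (0, 11), (0, 12), (0, 13), (0, 14), (0, 15)]

Answer: yes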